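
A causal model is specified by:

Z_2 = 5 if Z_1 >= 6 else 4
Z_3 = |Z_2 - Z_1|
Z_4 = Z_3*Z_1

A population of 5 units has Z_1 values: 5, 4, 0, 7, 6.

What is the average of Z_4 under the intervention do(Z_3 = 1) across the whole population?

4.4

The intervention sets Z_3=1 in all 5 units regardless of Z_1. Recomputing Z_4 per unit gives 5, 4, 0, 7, 6; average 4.4.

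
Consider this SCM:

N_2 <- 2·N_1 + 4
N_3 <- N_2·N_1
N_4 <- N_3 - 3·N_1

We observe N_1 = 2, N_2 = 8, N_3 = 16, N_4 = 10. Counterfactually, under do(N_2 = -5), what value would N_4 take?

-16

Under do(N_2=-5), the mechanism N_2 <- 2·N_1 + 4 is discarded; N_2 is fixed at -5.
N_3 = N_2·N_1  [with N_2=-5, N_1=2]  = -10
N_4 = N_3 - 3·N_1  [with N_3=-10, N_1=2]  = -16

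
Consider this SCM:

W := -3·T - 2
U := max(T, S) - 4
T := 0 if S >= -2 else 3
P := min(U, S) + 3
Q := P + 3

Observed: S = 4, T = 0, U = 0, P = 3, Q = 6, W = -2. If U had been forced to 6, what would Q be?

do(U=6) replaces the equation U := max(T, S) - 4 with the constant U = 6.
P = min(U, S) + 3  [with U=6, S=4]  = 7
Q = P + 3  [with P=7]  = 10

10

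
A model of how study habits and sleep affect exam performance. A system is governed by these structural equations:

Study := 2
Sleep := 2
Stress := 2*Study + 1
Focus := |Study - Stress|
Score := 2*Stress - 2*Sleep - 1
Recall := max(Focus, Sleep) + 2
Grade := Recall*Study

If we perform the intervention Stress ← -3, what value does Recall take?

7

The intervention breaks the incoming arrows to Stress: Stress := 2*Study + 1 no longer applies, and Stress = -3.
Focus = |Study - Stress|  [with Study=2, Stress=-3]  = 5
Recall = max(Focus, Sleep) + 2  [with Focus=5, Sleep=2]  = 7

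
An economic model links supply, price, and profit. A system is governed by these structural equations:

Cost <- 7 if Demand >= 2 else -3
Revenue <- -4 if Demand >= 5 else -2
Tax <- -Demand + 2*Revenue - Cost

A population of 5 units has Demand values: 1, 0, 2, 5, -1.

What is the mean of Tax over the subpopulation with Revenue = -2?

E[Tax|Revenue=-2] averages over only the 4 units with Revenue=-2 (Demand = 1, 0, 2, -1): Tax = -2, -1, -13, 0, mean -4.

-4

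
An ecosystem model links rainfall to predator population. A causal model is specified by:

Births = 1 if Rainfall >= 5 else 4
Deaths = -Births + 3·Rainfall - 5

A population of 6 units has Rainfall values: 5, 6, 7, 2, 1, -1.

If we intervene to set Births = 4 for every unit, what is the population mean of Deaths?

1

Under do(Births=4), Births's equation is replaced by Births=4 for every unit. Per-unit Deaths: 6, 9, 12, -3, -6, -12. Mean = 1.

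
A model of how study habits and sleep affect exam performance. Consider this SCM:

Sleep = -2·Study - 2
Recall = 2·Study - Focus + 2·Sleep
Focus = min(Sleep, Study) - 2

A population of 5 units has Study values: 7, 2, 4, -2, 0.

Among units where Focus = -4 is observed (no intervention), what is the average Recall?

2

Observing Focus=-4 restricts to units where Focus's equation naturally yields -4: Study ∈ {-2, 0}. In that subpopulation Recall = 4, 0, mean 2.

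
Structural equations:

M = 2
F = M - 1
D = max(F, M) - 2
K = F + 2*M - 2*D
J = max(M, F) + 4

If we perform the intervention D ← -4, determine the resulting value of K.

13

The intervention breaks the incoming arrows to D: D = max(F, M) - 2 no longer applies, and D = -4.
F = M - 1  [with M=2]  = 1
K = F + 2*M - 2*D  [with F=1, M=2, D=-4]  = 13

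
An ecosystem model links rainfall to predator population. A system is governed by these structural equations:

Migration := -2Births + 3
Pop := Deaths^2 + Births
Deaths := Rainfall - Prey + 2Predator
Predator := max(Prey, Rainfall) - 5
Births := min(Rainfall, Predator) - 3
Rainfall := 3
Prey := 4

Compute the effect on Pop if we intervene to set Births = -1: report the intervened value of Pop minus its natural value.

3

The intervention breaks the incoming arrows to Births: Births := min(Rainfall, Predator) - 3 no longer applies, and Births = -1.
Predator = max(Prey, Rainfall) - 5  [with Prey=4, Rainfall=3]  = -1
Deaths = Rainfall - Prey + 2Predator  [with Rainfall=3, Prey=4, Predator=-1]  = -3
Pop = Deaths^2 + Births  [with Deaths=-3, Births=-1]  = 8
Without intervention: Predator = max(Prey, Rainfall) - 5  [with Prey=4, Rainfall=3]  = -1; Births = min(Rainfall, Predator) - 3  [with Rainfall=3, Predator=-1]  = -4; Deaths = Rainfall - Prey + 2Predator  [with Rainfall=3, Prey=4, Predator=-1]  = -3; Pop = Deaths^2 + Births  [with Deaths=-3, Births=-4]  = 5.
Change = 8 − 5 = 3.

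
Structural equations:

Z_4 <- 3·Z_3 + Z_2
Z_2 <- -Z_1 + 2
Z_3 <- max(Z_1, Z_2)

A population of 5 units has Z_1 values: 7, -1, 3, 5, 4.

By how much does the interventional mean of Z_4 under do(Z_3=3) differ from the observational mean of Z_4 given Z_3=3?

-2.6

Under do(Z_3=3), Z_3's equation is replaced by Z_3=3 for every unit. Per-unit Z_4: 4, 12, 8, 6, 7. Mean = 7.4.
Observing Z_3=3 restricts to units where Z_3's equation naturally yields 3: Z_1 ∈ {-1, 3}. In that subpopulation Z_4 = 12, 8, mean 10.
Difference = 7.4 − 10 = -2.6.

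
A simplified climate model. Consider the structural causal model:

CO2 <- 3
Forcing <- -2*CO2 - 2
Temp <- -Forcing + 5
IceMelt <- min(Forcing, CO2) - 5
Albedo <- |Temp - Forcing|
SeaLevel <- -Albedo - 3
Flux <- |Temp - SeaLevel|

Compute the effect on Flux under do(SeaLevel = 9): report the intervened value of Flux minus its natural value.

Intervening sets SeaLevel = 9 and removes its equation (SeaLevel <- -Albedo - 3).
Forcing = -2*CO2 - 2  [with CO2=3]  = -8
Temp = -Forcing + 5  [with Forcing=-8]  = 13
Flux = |Temp - SeaLevel|  [with Temp=13, SeaLevel=9]  = 4
Without intervention: Forcing = -2*CO2 - 2  [with CO2=3]  = -8; Temp = -Forcing + 5  [with Forcing=-8]  = 13; Albedo = |Temp - Forcing|  [with Temp=13, Forcing=-8]  = 21; SeaLevel = -Albedo - 3  [with Albedo=21]  = -24; Flux = |Temp - SeaLevel|  [with Temp=13, SeaLevel=-24]  = 37.
Change = 4 − 37 = -33.

-33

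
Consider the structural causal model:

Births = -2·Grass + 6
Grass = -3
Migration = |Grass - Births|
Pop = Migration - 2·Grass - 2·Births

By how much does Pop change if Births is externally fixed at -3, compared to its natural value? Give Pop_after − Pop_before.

15

Under do(Births=-3), the mechanism Births = -2·Grass + 6 is discarded; Births is fixed at -3.
Migration = |Grass - Births|  [with Grass=-3, Births=-3]  = 0
Pop = Migration - 2·Grass - 2·Births  [with Migration=0, Grass=-3, Births=-3]  = 12
Without intervention: Births = -2·Grass + 6  [with Grass=-3]  = 12; Migration = |Grass - Births|  [with Grass=-3, Births=12]  = 15; Pop = Migration - 2·Grass - 2·Births  [with Migration=15, Grass=-3, Births=12]  = -3.
Change = 12 − (-3) = 15.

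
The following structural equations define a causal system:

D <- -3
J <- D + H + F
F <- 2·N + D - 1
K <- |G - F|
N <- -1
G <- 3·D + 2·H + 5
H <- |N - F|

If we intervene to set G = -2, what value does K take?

4

Intervening sets G = -2 and removes its equation (G <- 3·D + 2·H + 5).
F = 2·N + D - 1  [with N=-1, D=-3]  = -6
K = |G - F|  [with G=-2, F=-6]  = 4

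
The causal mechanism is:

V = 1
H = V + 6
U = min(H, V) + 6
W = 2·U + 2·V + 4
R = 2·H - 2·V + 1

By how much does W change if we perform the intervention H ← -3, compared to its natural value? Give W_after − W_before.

-8

Under do(H=-3), the mechanism H = V + 6 is discarded; H is fixed at -3.
U = min(H, V) + 6  [with H=-3, V=1]  = 3
W = 2·U + 2·V + 4  [with U=3, V=1]  = 12
Without intervention: H = V + 6  [with V=1]  = 7; U = min(H, V) + 6  [with H=7, V=1]  = 7; W = 2·U + 2·V + 4  [with U=7, V=1]  = 20.
Change = 12 − 20 = -8.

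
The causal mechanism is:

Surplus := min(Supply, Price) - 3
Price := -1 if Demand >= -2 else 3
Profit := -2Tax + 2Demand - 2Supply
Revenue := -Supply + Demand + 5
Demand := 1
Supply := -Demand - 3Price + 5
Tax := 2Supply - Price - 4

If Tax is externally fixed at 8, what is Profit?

-28

The intervention breaks the incoming arrows to Tax: Tax := 2Supply - Price - 4 no longer applies, and Tax = 8.
Price = -1 if Demand >= -2 else 3  [with Demand=1]  = -1
Supply = -Demand - 3Price + 5  [with Demand=1, Price=-1]  = 7
Profit = -2Tax + 2Demand - 2Supply  [with Tax=8, Demand=1, Supply=7]  = -28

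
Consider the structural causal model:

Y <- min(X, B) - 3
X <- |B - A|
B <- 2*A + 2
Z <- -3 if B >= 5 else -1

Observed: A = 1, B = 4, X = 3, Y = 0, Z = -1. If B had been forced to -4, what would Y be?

-7

Under do(B=-4), the mechanism B <- 2*A + 2 is discarded; B is fixed at -4.
X = |B - A|  [with B=-4, A=1]  = 5
Y = min(X, B) - 3  [with X=5, B=-4]  = -7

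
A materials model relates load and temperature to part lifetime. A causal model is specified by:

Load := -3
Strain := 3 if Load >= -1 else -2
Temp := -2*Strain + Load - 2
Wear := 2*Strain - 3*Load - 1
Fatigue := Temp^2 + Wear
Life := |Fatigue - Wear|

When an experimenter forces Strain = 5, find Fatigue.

243

do(Strain=5) replaces the equation Strain := 3 if Load >= -1 else -2 with the constant Strain = 5.
Temp = -2*Strain + Load - 2  [with Strain=5, Load=-3]  = -15
Wear = 2*Strain - 3*Load - 1  [with Strain=5, Load=-3]  = 18
Fatigue = Temp^2 + Wear  [with Temp=-15, Wear=18]  = 243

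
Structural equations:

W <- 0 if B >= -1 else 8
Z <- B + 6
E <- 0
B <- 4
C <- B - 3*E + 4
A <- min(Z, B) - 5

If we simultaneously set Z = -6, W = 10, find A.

The joint intervention fixes Z = -6, W = 10, removing each variable's own equation.
A = min(Z, B) - 5  [with Z=-6, B=4]  = -11

-11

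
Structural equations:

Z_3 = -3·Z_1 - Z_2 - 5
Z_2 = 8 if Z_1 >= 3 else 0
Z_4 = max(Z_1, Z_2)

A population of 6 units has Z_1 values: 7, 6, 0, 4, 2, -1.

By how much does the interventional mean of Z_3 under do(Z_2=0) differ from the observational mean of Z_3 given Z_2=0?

The intervention sets Z_2=0 in all 6 units regardless of Z_1. Recomputing Z_3 per unit gives -26, -23, -5, -17, -11, -2; average -14.
Conditioning on Z_2=0 selects the 3 unit(s) with Z_1 ∈ {0, 2, -1}. Their Z_3 values: -5, -11, -2. Mean = -6.
Difference = -14 − (-6) = -8.

-8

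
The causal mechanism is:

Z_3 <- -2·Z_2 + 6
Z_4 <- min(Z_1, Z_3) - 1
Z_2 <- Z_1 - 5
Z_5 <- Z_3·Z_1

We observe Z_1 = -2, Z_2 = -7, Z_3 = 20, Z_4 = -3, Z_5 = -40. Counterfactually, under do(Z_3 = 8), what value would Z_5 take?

-16

do(Z_3=8) replaces the equation Z_3 <- -2·Z_2 + 6 with the constant Z_3 = 8.
Z_5 = Z_3·Z_1  [with Z_3=8, Z_1=-2]  = -16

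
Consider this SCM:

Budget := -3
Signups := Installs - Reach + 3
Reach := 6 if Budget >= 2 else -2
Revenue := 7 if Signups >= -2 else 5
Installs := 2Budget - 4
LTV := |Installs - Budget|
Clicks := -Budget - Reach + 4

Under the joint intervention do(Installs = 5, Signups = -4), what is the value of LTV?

Under do(Installs = 5, Signups = -4), each intervened variable's structural equation is replaced by its fixed value.
LTV = |Installs - Budget|  [with Installs=5, Budget=-3]  = 8

8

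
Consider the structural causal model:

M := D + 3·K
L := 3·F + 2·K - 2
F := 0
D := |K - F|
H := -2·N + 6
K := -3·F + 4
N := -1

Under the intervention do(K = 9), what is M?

36

The intervention breaks the incoming arrows to K: K := -3·F + 4 no longer applies, and K = 9.
D = |K - F|  [with K=9, F=0]  = 9
M = D + 3·K  [with D=9, K=9]  = 36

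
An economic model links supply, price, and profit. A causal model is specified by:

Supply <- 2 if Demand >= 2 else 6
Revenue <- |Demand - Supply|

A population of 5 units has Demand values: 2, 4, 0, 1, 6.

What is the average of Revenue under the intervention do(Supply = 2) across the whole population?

Under do(Supply=2), Supply's equation is replaced by Supply=2 for every unit. Per-unit Revenue: 0, 2, 2, 1, 4. Mean = 1.8.

1.8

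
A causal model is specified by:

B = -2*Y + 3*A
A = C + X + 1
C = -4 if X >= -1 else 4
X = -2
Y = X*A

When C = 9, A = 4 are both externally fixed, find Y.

Setting C = 9, A = 4 by intervention discards those variables' equations.
Y = X*A  [with X=-2, A=4]  = -8

-8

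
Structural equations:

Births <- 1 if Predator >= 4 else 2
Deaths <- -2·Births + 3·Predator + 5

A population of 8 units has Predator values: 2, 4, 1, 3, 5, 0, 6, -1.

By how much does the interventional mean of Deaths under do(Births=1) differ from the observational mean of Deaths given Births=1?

-7.5

Every unit gets Births=1 under the intervention. Deaths values become 9, 15, 6, 12, 18, 3, 21, 0; E[Deaths|do(Births=1)] = 10.5.
Observing Births=1 restricts to units where Births's equation naturally yields 1: Predator ∈ {4, 5, 6}. In that subpopulation Deaths = 15, 18, 21, mean 18.
Difference = 10.5 − 18 = -7.5.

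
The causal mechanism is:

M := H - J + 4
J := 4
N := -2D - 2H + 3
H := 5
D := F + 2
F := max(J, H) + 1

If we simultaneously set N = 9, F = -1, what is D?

1

Under do(N = 9, F = -1), each intervened variable's structural equation is replaced by its fixed value.
D = F + 2  [with F=-1]  = 1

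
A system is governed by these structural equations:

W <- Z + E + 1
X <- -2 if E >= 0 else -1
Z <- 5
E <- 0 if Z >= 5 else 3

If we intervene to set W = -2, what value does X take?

-2

Under do(W=-2), the mechanism W <- Z + E + 1 is discarded; W is fixed at -2.
Since X is not a descendant of the intervened variable, it is unaffected.
E = 0 if Z >= 5 else 3  [with Z=5]  = 0
X = -2 if E >= 0 else -1  [with E=0]  = -2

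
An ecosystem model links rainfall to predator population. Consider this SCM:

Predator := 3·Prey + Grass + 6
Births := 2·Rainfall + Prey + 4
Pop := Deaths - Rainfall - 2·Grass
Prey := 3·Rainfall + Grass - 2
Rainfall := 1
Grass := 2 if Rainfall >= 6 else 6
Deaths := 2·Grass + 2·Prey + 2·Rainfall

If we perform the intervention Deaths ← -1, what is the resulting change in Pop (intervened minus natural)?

Intervening sets Deaths = -1 and removes its equation (Deaths := 2·Grass + 2·Prey + 2·Rainfall).
Grass = 2 if Rainfall >= 6 else 6  [with Rainfall=1]  = 6
Pop = Deaths - Rainfall - 2·Grass  [with Deaths=-1, Rainfall=1, Grass=6]  = -14
Without intervention: Grass = 2 if Rainfall >= 6 else 6  [with Rainfall=1]  = 6; Prey = 3·Rainfall + Grass - 2  [with Rainfall=1, Grass=6]  = 7; Deaths = 2·Grass + 2·Prey + 2·Rainfall  [with Grass=6, Prey=7, Rainfall=1]  = 28; Pop = Deaths - Rainfall - 2·Grass  [with Deaths=28, Rainfall=1, Grass=6]  = 15.
Change = -14 − 15 = -29.

-29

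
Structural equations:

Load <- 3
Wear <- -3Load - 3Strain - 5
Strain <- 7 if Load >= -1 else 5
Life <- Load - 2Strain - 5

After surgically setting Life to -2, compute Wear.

-35

Under do(Life=-2), the mechanism Life <- Load - 2Strain - 5 is discarded; Life is fixed at -2.
Since Wear is not a descendant of the intervened variable, it is unaffected.
Strain = 7 if Load >= -1 else 5  [with Load=3]  = 7
Wear = -3Load - 3Strain - 5  [with Load=3, Strain=7]  = -35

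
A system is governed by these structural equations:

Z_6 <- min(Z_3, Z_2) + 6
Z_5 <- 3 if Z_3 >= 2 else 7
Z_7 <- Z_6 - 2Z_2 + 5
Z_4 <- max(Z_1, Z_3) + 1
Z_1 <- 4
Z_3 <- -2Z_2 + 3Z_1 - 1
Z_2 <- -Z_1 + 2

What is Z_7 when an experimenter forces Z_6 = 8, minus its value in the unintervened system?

Intervening sets Z_6 = 8 and removes its equation (Z_6 <- min(Z_3, Z_2) + 6).
Z_2 = -Z_1 + 2  [with Z_1=4]  = -2
Z_7 = Z_6 - 2Z_2 + 5  [with Z_6=8, Z_2=-2]  = 17
Without intervention: Z_2 = -Z_1 + 2  [with Z_1=4]  = -2; Z_3 = -2Z_2 + 3Z_1 - 1  [with Z_2=-2, Z_1=4]  = 15; Z_6 = min(Z_3, Z_2) + 6  [with Z_3=15, Z_2=-2]  = 4; Z_7 = Z_6 - 2Z_2 + 5  [with Z_6=4, Z_2=-2]  = 13.
Change = 17 − 13 = 4.

4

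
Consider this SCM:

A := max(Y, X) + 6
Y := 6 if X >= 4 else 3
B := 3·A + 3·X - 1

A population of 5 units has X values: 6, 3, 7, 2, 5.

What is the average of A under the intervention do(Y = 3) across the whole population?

10.8

The intervention sets Y=3 in all 5 units regardless of X. Recomputing A per unit gives 12, 9, 13, 9, 11; average 10.8.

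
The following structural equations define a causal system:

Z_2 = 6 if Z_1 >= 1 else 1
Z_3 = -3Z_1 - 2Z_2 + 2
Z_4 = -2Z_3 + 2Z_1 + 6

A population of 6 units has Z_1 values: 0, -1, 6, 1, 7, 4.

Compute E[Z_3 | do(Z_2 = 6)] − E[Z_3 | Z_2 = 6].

Every unit gets Z_2=6 under the intervention. Z_3 values become -10, -7, -28, -13, -31, -22; E[Z_3|do(Z_2=6)] = -18.5.
Observing Z_2=6 restricts to units where Z_2's equation naturally yields 6: Z_1 ∈ {6, 1, 7, 4}. In that subpopulation Z_3 = -28, -13, -31, -22, mean -23.5.
Difference = -18.5 − (-23.5) = 5.

5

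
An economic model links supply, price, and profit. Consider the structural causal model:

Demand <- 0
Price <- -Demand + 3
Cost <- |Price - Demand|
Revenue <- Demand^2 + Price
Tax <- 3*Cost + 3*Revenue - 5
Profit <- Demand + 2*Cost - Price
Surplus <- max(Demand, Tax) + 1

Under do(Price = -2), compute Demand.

Under do(Price=-2), the mechanism Price <- -Demand + 3 is discarded; Price is fixed at -2.
Demand is not downstream of the intervention, so its value is determined by the original equations.

0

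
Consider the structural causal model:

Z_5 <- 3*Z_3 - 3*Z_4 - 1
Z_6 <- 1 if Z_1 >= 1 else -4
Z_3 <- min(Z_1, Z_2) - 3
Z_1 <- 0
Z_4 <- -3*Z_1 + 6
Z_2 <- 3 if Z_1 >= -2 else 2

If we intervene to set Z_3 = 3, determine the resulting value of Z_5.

-10

do(Z_3=3) replaces the equation Z_3 <- min(Z_1, Z_2) - 3 with the constant Z_3 = 3.
Z_4 = -3*Z_1 + 6  [with Z_1=0]  = 6
Z_5 = 3*Z_3 - 3*Z_4 - 1  [with Z_3=3, Z_4=6]  = -10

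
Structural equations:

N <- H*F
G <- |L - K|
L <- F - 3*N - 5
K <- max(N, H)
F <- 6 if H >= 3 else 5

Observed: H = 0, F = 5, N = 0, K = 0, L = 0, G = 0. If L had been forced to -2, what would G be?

The intervention breaks the incoming arrows to L: L <- F - 3*N - 5 no longer applies, and L = -2.
F = 6 if H >= 3 else 5  [with H=0]  = 5
N = H*F  [with H=0, F=5]  = 0
K = max(N, H)  [with N=0, H=0]  = 0
G = |L - K|  [with L=-2, K=0]  = 2

2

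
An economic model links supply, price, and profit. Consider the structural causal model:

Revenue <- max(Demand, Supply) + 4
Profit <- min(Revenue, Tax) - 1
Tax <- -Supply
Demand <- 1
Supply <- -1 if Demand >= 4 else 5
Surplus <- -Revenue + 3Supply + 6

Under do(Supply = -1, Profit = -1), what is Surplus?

-2

Setting Supply = -1, Profit = -1 by intervention discards those variables' equations.
Revenue = max(Demand, Supply) + 4  [with Demand=1, Supply=-1]  = 5
Surplus = -Revenue + 3Supply + 6  [with Revenue=5, Supply=-1]  = -2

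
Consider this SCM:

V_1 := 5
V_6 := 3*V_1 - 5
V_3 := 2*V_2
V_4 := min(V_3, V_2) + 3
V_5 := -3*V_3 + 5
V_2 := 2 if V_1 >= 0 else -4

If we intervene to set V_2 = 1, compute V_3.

The intervention breaks the incoming arrows to V_2: V_2 := 2 if V_1 >= 0 else -4 no longer applies, and V_2 = 1.
V_3 = 2*V_2  [with V_2=1]  = 2

2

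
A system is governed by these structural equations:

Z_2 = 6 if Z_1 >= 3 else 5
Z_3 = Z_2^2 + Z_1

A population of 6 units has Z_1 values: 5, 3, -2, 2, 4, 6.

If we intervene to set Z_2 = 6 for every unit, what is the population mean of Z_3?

39

Under do(Z_2=6), Z_2's equation is replaced by Z_2=6 for every unit. Per-unit Z_3: 41, 39, 34, 38, 40, 42. Mean = 39.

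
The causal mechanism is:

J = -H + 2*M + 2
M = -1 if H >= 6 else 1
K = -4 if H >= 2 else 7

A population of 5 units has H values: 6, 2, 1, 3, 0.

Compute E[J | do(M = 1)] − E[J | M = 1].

-0.9

The intervention sets M=1 in all 5 units regardless of H. Recomputing J per unit gives -2, 2, 3, 1, 4; average 1.6.
Conditioning on M=1 selects the 4 unit(s) with H ∈ {2, 1, 3, 0}. Their J values: 2, 3, 1, 4. Mean = 2.5.
Difference = 1.6 − 2.5 = -0.9.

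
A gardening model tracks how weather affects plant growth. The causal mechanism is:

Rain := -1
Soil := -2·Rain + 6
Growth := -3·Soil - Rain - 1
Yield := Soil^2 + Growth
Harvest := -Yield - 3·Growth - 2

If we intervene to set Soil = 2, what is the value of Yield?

Under do(Soil=2), the mechanism Soil := -2·Rain + 6 is discarded; Soil is fixed at 2.
Growth = -3·Soil - Rain - 1  [with Soil=2, Rain=-1]  = -6
Yield = Soil^2 + Growth  [with Soil=2, Growth=-6]  = -2

-2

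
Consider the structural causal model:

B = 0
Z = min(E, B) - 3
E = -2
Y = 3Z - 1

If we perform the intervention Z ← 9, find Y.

The intervention breaks the incoming arrows to Z: Z = min(E, B) - 3 no longer applies, and Z = 9.
Y = 3Z - 1  [with Z=9]  = 26

26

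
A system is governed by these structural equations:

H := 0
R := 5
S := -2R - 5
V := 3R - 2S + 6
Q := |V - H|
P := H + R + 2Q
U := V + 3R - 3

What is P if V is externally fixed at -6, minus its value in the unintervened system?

Under do(V=-6), the mechanism V := 3R - 2S + 6 is discarded; V is fixed at -6.
Q = |V - H|  [with V=-6, H=0]  = 6
P = H + R + 2Q  [with H=0, R=5, Q=6]  = 17
Without intervention: S = -2R - 5  [with R=5]  = -15; V = 3R - 2S + 6  [with R=5, S=-15]  = 51; Q = |V - H|  [with V=51, H=0]  = 51; P = H + R + 2Q  [with H=0, R=5, Q=51]  = 107.
Change = 17 − 107 = -90.

-90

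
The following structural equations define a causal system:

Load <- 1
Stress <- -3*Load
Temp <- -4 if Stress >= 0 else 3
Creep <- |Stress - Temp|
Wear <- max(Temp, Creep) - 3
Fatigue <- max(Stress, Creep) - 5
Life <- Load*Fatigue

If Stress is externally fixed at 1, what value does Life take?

Under do(Stress=1), the mechanism Stress <- -3*Load is discarded; Stress is fixed at 1.
Temp = -4 if Stress >= 0 else 3  [with Stress=1]  = -4
Creep = |Stress - Temp|  [with Stress=1, Temp=-4]  = 5
Fatigue = max(Stress, Creep) - 5  [with Stress=1, Creep=5]  = 0
Life = Load*Fatigue  [with Load=1, Fatigue=0]  = 0

0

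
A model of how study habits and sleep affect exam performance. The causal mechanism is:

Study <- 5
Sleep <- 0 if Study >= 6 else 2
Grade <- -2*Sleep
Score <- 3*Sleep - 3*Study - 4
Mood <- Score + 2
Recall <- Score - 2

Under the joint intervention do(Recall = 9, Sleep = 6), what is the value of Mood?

1

Setting Recall = 9, Sleep = 6 by intervention discards those variables' equations.
Score = 3*Sleep - 3*Study - 4  [with Sleep=6, Study=5]  = -1
Mood = Score + 2  [with Score=-1]  = 1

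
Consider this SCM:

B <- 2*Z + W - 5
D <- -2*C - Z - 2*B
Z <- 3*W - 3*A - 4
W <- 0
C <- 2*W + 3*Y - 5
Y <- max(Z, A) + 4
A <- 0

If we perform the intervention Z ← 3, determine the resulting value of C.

16

do(Z=3) replaces the equation Z <- 3*W - 3*A - 4 with the constant Z = 3.
Y = max(Z, A) + 4  [with Z=3, A=0]  = 7
C = 2*W + 3*Y - 5  [with W=0, Y=7]  = 16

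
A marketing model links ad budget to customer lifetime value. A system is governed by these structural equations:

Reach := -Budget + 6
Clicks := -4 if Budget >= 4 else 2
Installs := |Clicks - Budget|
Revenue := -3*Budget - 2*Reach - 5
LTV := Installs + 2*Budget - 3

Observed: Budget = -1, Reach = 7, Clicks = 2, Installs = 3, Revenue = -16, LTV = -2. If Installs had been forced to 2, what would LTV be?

Under do(Installs=2), the mechanism Installs := |Clicks - Budget| is discarded; Installs is fixed at 2.
LTV = Installs + 2*Budget - 3  [with Installs=2, Budget=-1]  = -3

-3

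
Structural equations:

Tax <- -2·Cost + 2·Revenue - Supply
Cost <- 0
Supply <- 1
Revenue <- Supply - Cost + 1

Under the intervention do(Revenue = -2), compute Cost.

Under do(Revenue=-2), the mechanism Revenue <- Supply - Cost + 1 is discarded; Revenue is fixed at -2.
Since Cost is not a descendant of the intervened variable, it is unaffected.

0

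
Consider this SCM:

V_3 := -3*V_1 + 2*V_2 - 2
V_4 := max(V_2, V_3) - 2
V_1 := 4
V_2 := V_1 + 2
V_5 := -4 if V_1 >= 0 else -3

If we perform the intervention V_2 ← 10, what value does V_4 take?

Under do(V_2=10), the mechanism V_2 := V_1 + 2 is discarded; V_2 is fixed at 10.
V_3 = -3*V_1 + 2*V_2 - 2  [with V_1=4, V_2=10]  = 6
V_4 = max(V_2, V_3) - 2  [with V_2=10, V_3=6]  = 8

8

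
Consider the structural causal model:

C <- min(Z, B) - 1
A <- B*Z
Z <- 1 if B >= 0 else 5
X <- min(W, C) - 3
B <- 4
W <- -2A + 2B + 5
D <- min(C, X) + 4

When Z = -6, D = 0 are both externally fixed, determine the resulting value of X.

Under do(Z = -6, D = 0), each intervened variable's structural equation is replaced by its fixed value.
C = min(Z, B) - 1  [with Z=-6, B=4]  = -7
A = B*Z  [with B=4, Z=-6]  = -24
W = -2A + 2B + 5  [with A=-24, B=4]  = 61
X = min(W, C) - 3  [with W=61, C=-7]  = -10

-10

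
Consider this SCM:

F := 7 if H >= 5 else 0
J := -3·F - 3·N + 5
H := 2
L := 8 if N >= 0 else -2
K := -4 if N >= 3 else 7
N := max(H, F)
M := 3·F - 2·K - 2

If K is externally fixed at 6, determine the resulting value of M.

Under do(K=6), the mechanism K := -4 if N >= 3 else 7 is discarded; K is fixed at 6.
F = 7 if H >= 5 else 0  [with H=2]  = 0
M = 3·F - 2·K - 2  [with F=0, K=6]  = -14

-14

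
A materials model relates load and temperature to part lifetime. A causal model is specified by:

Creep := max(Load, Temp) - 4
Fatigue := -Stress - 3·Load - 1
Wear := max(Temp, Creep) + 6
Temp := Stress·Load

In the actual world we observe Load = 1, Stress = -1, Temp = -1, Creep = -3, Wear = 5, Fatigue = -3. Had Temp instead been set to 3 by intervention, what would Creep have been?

-1

The intervention breaks the incoming arrows to Temp: Temp := Stress·Load no longer applies, and Temp = 3.
Creep = max(Load, Temp) - 4  [with Load=1, Temp=3]  = -1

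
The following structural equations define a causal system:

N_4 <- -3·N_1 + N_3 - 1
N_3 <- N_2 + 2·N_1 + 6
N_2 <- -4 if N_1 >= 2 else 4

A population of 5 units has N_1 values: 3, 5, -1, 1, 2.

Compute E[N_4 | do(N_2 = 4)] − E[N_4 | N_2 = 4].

Every unit gets N_2=4 under the intervention. N_4 values become 6, 4, 10, 8, 7; E[N_4|do(N_2=4)] = 7.
Conditioning on N_2=4 selects the 2 unit(s) with N_1 ∈ {-1, 1}. Their N_4 values: 10, 8. Mean = 9.
Difference = 7 − 9 = -2.

-2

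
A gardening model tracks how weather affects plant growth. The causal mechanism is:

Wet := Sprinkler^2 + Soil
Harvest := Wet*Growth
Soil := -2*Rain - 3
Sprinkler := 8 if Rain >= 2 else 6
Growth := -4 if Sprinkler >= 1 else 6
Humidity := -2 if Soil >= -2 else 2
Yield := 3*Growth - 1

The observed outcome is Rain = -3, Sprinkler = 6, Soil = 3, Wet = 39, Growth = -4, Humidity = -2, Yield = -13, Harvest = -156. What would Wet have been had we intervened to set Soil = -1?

The intervention breaks the incoming arrows to Soil: Soil := -2*Rain - 3 no longer applies, and Soil = -1.
Sprinkler = 8 if Rain >= 2 else 6  [with Rain=-3]  = 6
Wet = Sprinkler^2 + Soil  [with Sprinkler=6, Soil=-1]  = 35

35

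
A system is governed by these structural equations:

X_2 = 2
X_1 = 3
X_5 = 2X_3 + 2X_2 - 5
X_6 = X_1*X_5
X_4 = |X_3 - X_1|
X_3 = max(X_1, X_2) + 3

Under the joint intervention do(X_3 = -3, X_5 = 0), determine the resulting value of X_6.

Setting X_3 = -3, X_5 = 0 by intervention discards those variables' equations.
X_6 = X_1*X_5  [with X_1=3, X_5=0]  = 0

0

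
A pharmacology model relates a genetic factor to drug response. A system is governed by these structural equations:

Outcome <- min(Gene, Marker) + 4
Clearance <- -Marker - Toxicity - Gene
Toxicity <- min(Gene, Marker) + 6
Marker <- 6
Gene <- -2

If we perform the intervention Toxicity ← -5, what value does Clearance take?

1

The intervention breaks the incoming arrows to Toxicity: Toxicity <- min(Gene, Marker) + 6 no longer applies, and Toxicity = -5.
Clearance = -Marker - Toxicity - Gene  [with Marker=6, Toxicity=-5, Gene=-2]  = 1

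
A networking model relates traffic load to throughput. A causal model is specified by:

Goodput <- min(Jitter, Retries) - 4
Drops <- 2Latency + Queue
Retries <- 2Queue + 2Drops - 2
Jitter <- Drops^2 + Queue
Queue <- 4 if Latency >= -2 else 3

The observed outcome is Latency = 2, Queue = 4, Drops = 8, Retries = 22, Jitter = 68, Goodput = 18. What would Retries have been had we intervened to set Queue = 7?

34

Under do(Queue=7), the mechanism Queue <- 4 if Latency >= -2 else 3 is discarded; Queue is fixed at 7.
Drops = 2Latency + Queue  [with Latency=2, Queue=7]  = 11
Retries = 2Queue + 2Drops - 2  [with Queue=7, Drops=11]  = 34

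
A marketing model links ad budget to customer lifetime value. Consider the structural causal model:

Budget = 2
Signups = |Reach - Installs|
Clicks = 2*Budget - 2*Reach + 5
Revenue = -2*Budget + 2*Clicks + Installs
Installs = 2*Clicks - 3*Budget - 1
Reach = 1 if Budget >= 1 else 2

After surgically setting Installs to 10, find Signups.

Intervening sets Installs = 10 and removes its equation (Installs = 2*Clicks - 3*Budget - 1).
Reach = 1 if Budget >= 1 else 2  [with Budget=2]  = 1
Signups = |Reach - Installs|  [with Reach=1, Installs=10]  = 9

9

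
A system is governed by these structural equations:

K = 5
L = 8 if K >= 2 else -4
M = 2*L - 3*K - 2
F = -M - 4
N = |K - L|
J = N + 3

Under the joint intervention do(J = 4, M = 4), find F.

Under do(J = 4, M = 4), each intervened variable's structural equation is replaced by its fixed value.
F = -M - 4  [with M=4]  = -8

-8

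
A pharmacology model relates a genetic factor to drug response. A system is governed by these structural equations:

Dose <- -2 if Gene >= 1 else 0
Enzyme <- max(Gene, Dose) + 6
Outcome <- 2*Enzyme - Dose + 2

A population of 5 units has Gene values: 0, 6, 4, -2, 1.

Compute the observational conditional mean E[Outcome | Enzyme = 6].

14

Observing Enzyme=6 restricts to units where Enzyme's equation naturally yields 6: Gene ∈ {0, -2}. In that subpopulation Outcome = 14, 14, mean 14.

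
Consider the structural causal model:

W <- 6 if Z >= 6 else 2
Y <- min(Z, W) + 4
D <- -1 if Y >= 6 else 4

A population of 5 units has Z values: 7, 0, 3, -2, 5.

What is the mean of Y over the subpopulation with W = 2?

4.5

Observing W=2 restricts to units where W's equation naturally yields 2: Z ∈ {0, 3, -2, 5}. In that subpopulation Y = 4, 6, 2, 6, mean 4.5.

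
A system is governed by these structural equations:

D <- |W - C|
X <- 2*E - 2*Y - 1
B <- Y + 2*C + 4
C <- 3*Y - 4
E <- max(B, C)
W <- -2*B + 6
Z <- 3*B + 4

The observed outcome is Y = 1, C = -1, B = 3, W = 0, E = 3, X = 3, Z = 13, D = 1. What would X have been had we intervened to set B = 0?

The intervention breaks the incoming arrows to B: B <- Y + 2*C + 4 no longer applies, and B = 0.
C = 3*Y - 4  [with Y=1]  = -1
E = max(B, C)  [with B=0, C=-1]  = 0
X = 2*E - 2*Y - 1  [with E=0, Y=1]  = -3

-3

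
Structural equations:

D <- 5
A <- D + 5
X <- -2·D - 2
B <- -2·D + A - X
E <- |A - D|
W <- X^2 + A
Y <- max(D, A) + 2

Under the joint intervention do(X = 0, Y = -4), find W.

10

Under do(X = 0, Y = -4), each intervened variable's structural equation is replaced by its fixed value.
A = D + 5  [with D=5]  = 10
W = X^2 + A  [with X=0, A=10]  = 10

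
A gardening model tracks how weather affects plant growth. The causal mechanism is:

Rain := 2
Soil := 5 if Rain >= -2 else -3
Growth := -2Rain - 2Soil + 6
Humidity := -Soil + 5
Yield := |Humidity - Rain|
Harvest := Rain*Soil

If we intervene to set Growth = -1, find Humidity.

0

The intervention breaks the incoming arrows to Growth: Growth := -2Rain - 2Soil + 6 no longer applies, and Growth = -1.
Humidity is not downstream of the intervention, so its value is determined by the original equations.
Soil = 5 if Rain >= -2 else -3  [with Rain=2]  = 5
Humidity = -Soil + 5  [with Soil=5]  = 0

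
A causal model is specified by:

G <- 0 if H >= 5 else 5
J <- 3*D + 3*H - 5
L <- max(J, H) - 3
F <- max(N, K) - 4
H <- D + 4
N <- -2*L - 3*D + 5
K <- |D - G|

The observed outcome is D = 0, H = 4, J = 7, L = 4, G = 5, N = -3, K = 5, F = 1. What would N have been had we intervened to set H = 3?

Under do(H=3), the mechanism H <- D + 4 is discarded; H is fixed at 3.
J = 3*D + 3*H - 5  [with D=0, H=3]  = 4
L = max(J, H) - 3  [with J=4, H=3]  = 1
N = -2*L - 3*D + 5  [with L=1, D=0]  = 3

3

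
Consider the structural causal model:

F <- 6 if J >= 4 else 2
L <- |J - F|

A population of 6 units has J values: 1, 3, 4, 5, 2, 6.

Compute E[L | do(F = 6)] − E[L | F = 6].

Every unit gets F=6 under the intervention. L values become 5, 3, 2, 1, 4, 0; E[L|do(F=6)] = 2.5.
E[L|F=6] averages over only the 3 units with F=6 (J = 4, 5, 6): L = 2, 1, 0, mean 1.
Difference = 2.5 − 1 = 1.5.

1.5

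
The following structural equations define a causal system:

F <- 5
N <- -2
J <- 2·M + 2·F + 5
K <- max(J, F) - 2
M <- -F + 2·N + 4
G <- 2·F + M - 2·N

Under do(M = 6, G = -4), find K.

Setting M = 6, G = -4 by intervention discards those variables' equations.
J = 2·M + 2·F + 5  [with M=6, F=5]  = 27
K = max(J, F) - 2  [with J=27, F=5]  = 25

25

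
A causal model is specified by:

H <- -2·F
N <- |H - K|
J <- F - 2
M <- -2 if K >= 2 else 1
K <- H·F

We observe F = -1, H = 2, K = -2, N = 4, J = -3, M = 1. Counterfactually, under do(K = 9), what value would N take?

The intervention breaks the incoming arrows to K: K <- H·F no longer applies, and K = 9.
H = -2·F  [with F=-1]  = 2
N = |H - K|  [with H=2, K=9]  = 7

7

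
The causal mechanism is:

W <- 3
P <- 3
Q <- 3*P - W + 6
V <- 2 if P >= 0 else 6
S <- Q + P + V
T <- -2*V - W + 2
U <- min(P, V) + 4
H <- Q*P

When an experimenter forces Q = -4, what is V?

The intervention breaks the incoming arrows to Q: Q <- 3*P - W + 6 no longer applies, and Q = -4.
V is not downstream of the intervention, so its value is determined by the original equations.
V = 2 if P >= 0 else 6  [with P=3]  = 2

2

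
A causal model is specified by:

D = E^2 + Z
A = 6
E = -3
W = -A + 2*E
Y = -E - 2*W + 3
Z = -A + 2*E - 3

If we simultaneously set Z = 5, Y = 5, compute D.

Setting Z = 5, Y = 5 by intervention discards those variables' equations.
D = E^2 + Z  [with E=-3, Z=5]  = 14

14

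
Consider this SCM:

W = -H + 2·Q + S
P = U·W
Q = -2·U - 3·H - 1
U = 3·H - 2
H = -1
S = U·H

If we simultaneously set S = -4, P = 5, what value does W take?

Setting S = -4, P = 5 by intervention discards those variables' equations.
U = 3·H - 2  [with H=-1]  = -5
Q = -2·U - 3·H - 1  [with U=-5, H=-1]  = 12
W = -H + 2·Q + S  [with H=-1, Q=12, S=-4]  = 21

21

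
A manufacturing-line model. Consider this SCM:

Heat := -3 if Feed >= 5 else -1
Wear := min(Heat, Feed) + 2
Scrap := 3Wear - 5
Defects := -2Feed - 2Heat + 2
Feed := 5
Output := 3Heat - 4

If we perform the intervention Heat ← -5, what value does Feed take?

5

Under do(Heat=-5), the mechanism Heat := -3 if Feed >= 5 else -1 is discarded; Heat is fixed at -5.
Feed is not downstream of the intervention, so its value is determined by the original equations.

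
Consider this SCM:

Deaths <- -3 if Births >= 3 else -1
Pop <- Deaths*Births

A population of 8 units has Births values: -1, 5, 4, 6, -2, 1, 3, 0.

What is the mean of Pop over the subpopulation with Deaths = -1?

0.5

Observing Deaths=-1 restricts to units where Deaths's equation naturally yields -1: Births ∈ {-1, -2, 1, 0}. In that subpopulation Pop = 1, 2, -1, 0, mean 0.5.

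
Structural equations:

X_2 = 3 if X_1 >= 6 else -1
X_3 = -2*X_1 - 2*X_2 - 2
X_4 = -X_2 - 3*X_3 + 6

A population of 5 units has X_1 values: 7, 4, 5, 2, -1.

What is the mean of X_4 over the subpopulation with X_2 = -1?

Conditioning on X_2=-1 selects the 4 unit(s) with X_1 ∈ {4, 5, 2, -1}. Their X_4 values: 31, 37, 19, 1. Mean = 22.

22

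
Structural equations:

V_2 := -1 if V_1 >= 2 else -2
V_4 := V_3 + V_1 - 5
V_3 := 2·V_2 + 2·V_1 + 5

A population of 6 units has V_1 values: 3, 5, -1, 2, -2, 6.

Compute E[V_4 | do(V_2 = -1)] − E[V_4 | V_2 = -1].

The intervention sets V_2=-1 in all 6 units regardless of V_1. Recomputing V_4 per unit gives 7, 13, -5, 4, -8, 16; average 4.5.
Conditioning on V_2=-1 selects the 4 unit(s) with V_1 ∈ {3, 5, 2, 6}. Their V_4 values: 7, 13, 4, 16. Mean = 10.
Difference = 4.5 − 10 = -5.5.

-5.5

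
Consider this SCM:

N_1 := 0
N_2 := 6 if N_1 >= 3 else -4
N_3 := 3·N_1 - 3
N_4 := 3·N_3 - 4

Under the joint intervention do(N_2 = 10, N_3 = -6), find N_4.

-22

Setting N_2 = 10, N_3 = -6 by intervention discards those variables' equations.
N_4 = 3·N_3 - 4  [with N_3=-6]  = -22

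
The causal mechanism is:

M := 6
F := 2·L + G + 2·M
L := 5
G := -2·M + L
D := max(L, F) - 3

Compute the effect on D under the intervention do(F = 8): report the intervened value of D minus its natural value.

Intervening sets F = 8 and removes its equation (F := 2·L + G + 2·M).
D = max(L, F) - 3  [with L=5, F=8]  = 5
Without intervention: G = -2·M + L  [with M=6, L=5]  = -7; F = 2·L + G + 2·M  [with L=5, G=-7, M=6]  = 15; D = max(L, F) - 3  [with L=5, F=15]  = 12.
Change = 5 − 12 = -7.

-7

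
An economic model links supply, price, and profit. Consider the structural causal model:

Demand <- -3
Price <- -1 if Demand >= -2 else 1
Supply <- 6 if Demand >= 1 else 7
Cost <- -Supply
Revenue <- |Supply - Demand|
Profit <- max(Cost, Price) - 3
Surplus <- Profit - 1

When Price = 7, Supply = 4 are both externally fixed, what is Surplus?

Under do(Price = 7, Supply = 4), each intervened variable's structural equation is replaced by its fixed value.
Cost = -Supply  [with Supply=4]  = -4
Profit = max(Cost, Price) - 3  [with Cost=-4, Price=7]  = 4
Surplus = Profit - 1  [with Profit=4]  = 3

3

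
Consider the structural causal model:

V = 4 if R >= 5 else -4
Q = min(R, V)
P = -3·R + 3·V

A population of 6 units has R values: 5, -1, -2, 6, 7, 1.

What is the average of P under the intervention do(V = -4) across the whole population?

-20

Every unit gets V=-4 under the intervention. P values become -27, -9, -6, -30, -33, -15; E[P|do(V=-4)] = -20.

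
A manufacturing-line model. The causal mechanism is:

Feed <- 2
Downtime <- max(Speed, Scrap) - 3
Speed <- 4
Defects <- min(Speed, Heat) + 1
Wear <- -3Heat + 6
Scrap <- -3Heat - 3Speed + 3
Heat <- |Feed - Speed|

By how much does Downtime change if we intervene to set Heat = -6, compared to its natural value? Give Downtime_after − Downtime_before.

5

The intervention breaks the incoming arrows to Heat: Heat <- |Feed - Speed| no longer applies, and Heat = -6.
Scrap = -3Heat - 3Speed + 3  [with Heat=-6, Speed=4]  = 9
Downtime = max(Speed, Scrap) - 3  [with Speed=4, Scrap=9]  = 6
Without intervention: Heat = |Feed - Speed|  [with Feed=2, Speed=4]  = 2; Scrap = -3Heat - 3Speed + 3  [with Heat=2, Speed=4]  = -15; Downtime = max(Speed, Scrap) - 3  [with Speed=4, Scrap=-15]  = 1.
Change = 6 − 1 = 5.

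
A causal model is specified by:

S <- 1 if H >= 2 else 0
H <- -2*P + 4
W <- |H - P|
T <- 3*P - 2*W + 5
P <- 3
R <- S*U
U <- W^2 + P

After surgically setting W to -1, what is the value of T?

The intervention breaks the incoming arrows to W: W <- |H - P| no longer applies, and W = -1.
T = 3*P - 2*W + 5  [with P=3, W=-1]  = 16

16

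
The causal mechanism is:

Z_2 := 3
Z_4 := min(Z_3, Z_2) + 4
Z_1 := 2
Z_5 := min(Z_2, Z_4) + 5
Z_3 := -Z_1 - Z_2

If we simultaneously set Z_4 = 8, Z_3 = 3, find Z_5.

The joint intervention fixes Z_4 = 8, Z_3 = 3, removing each variable's own equation.
Z_5 = min(Z_2, Z_4) + 5  [with Z_2=3, Z_4=8]  = 8

8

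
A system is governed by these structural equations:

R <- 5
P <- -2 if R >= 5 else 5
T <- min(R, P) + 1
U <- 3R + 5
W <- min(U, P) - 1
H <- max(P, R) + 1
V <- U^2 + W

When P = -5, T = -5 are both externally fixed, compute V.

Under do(P = -5, T = -5), each intervened variable's structural equation is replaced by its fixed value.
U = 3R + 5  [with R=5]  = 20
W = min(U, P) - 1  [with U=20, P=-5]  = -6
V = U^2 + W  [with U=20, W=-6]  = 394

394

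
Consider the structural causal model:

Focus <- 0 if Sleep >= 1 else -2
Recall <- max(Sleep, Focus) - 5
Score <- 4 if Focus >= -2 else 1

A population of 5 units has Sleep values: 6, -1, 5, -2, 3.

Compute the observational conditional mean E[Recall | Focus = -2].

Conditioning on Focus=-2 selects the 2 unit(s) with Sleep ∈ {-1, -2}. Their Recall values: -6, -7. Mean = -6.5.

-6.5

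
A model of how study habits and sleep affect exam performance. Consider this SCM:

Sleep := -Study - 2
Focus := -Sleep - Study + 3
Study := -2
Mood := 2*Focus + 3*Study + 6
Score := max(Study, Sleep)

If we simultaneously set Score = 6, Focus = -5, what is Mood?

The joint intervention fixes Score = 6, Focus = -5, removing each variable's own equation.
Mood = 2*Focus + 3*Study + 6  [with Focus=-5, Study=-2]  = -10

-10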